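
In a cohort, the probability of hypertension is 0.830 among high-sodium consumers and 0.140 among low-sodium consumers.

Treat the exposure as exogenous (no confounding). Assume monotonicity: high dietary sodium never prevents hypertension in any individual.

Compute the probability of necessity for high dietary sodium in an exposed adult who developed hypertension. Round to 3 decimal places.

Let p₁ = 0.83, p₀ = 0.14.
Under exogeneity and monotonicity, PN = (p₁ − p₀) / p₁.
PN = (0.83 − 0.14) / 0.83 = 0.69 / 0.83 ≈ 0.8313

PN ≈ 0.831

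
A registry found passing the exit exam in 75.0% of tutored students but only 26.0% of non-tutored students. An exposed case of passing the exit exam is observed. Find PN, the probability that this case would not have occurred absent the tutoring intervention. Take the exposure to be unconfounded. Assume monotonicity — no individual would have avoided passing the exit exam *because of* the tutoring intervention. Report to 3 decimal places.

PN ≈ 0.653

p₁ = 0.75, p₀ = 0.26.
Under exogeneity and monotonicity, PN = (p₁ − p₀) / p₁.
PN = (0.75 − 0.26) / 0.75 = 0.49 / 0.75 ≈ 0.6533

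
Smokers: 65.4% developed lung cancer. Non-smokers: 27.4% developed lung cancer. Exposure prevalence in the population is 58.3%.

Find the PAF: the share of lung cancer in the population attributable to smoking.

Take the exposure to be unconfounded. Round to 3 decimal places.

PAF ≈ 0.447

p₁ = 0.654, p₀ = 0.274.
Overall risk P(Y=1) = π·p₁ + (1−π)·p₀ = 0.583×0.654 + 0.417×0.274 = 0.49554.
Under exogeneity, PAF = [P(Y=1) − p₀] / P(Y=1).
PAF = (0.49554 − 0.274) / 0.49554 ≈ 0.4471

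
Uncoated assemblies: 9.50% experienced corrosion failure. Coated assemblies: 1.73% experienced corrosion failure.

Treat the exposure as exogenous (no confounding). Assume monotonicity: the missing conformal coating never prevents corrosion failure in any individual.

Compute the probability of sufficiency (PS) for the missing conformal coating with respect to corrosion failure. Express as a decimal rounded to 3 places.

PS ≈ 0.079

p₁ = 0.095, p₀ = 0.0173.
Under exogeneity and monotonicity, PS = (p₁ − p₀) / (1 − p₀).
PS = (0.095 − 0.0173) / (1 − 0.0173) = 0.0777 / 0.9827 ≈ 0.0791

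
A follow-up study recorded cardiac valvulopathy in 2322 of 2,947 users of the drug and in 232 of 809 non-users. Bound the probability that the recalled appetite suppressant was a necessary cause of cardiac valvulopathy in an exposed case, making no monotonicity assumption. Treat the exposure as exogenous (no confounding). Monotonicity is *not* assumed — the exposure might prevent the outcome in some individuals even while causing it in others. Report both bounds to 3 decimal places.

0.636 ≤ PN ≤ 0.905

p₁ = P(outcome | exposed) = 2322/2947 = 0.78792
p₀ = P(outcome | unexposed) = 232/809 = 0.28677
Under exogeneity alone the bounds on PN are max{0,(p₁−p₀)/p₁} ≤ PN ≤ min{1,(1−p₀)/p₁}.
  lower = (p₁ − p₀)/p₁ = 0.50115 / 0.78792 ≈ 0.6360
  upper = min{1, (1 − p₀)/p₁} = 0.71323 / 0.78792 ≈ 0.9052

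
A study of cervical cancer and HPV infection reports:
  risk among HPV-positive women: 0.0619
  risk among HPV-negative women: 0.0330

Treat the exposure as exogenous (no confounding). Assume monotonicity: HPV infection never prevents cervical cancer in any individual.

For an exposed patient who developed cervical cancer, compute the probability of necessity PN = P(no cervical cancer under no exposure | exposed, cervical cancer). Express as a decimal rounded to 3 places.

PN ≈ 0.467

Let p₁ = 0.0619, p₀ = 0.033.
Under exogeneity and monotonicity, PN = (p₁ − p₀) / p₁.
PN = (0.0619 − 0.033) / 0.0619 = 0.0289 / 0.0619 ≈ 0.4669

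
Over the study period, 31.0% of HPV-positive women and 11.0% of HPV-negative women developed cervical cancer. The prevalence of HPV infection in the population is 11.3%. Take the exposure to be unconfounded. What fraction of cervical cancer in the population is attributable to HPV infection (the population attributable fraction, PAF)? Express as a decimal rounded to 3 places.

PAF ≈ 0.170

p₁ = 0.31, p₀ = 0.11.
Overall risk P(Y=1) = π·p₁ + (1−π)·p₀ = 0.113×0.31 + 0.887×0.11 = 0.1326.
Under exogeneity, PAF = [P(Y=1) − p₀] / P(Y=1).
PAF = (0.1326 − 0.11) / 0.1326 ≈ 0.1704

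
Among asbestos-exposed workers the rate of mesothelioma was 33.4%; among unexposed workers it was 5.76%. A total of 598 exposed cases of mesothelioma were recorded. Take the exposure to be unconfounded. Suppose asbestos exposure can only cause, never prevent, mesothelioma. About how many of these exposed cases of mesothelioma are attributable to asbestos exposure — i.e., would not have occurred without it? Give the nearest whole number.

p₁ = 0.334, p₀ = 0.0576.
PN = (p₁ − p₀)/p₁ = (0.334 − 0.0576) / 0.334 ≈ 0.82754.
Attributable cases ≈ PN × (exposed cases) = 0.82754 × 598 ≈ 494.87.

about 495 cases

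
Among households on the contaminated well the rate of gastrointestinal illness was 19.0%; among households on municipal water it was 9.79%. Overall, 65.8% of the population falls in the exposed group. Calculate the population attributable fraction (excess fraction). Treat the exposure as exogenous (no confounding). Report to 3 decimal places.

p₁ = 0.19, p₀ = 0.0979.
Overall risk P(Y=1) = π·p₁ + (1−π)·p₀ = 0.658×0.19 + 0.342×0.0979 = 0.1585.
Under exogeneity, PAF = [P(Y=1) − p₀] / P(Y=1).
PAF = (0.1585 − 0.0979) / 0.1585 ≈ 0.3823

PAF ≈ 0.382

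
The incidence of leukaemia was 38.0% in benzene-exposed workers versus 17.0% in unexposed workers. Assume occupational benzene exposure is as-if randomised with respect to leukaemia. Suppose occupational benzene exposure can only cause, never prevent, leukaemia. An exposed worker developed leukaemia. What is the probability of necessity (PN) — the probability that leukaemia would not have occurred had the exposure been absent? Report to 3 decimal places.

p₁ = 0.38, p₀ = 0.17.
Under exogeneity and monotonicity, PN = (p₁ − p₀) / p₁.
PN = (0.38 − 0.17) / 0.38 = 0.21 / 0.38 ≈ 0.5526

PN ≈ 0.553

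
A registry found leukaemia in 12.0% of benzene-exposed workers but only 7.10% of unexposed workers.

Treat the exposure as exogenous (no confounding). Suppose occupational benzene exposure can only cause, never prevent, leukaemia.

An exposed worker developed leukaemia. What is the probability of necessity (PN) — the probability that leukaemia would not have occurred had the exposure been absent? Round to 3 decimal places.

PN ≈ 0.408

p₁ = 0.12, p₀ = 0.071.
Under exogeneity and monotonicity, PN = (p₁ − p₀) / p₁.
PN = (0.12 − 0.071) / 0.12 = 0.049 / 0.12 ≈ 0.4083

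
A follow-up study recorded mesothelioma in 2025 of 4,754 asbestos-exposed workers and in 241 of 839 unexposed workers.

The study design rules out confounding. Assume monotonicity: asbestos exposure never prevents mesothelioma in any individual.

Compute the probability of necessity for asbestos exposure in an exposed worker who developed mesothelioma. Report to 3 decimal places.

p₁ = P(outcome | exposed) = 2025/4754 = 0.42596
p₀ = P(outcome | unexposed) = 241/839 = 0.28725
Under exogeneity and monotonicity, PN = (p₁ − p₀) / p₁.
PN = (0.42596 − 0.28725) / 0.42596 = 0.13871 / 0.42596 ≈ 0.3256

PN ≈ 0.326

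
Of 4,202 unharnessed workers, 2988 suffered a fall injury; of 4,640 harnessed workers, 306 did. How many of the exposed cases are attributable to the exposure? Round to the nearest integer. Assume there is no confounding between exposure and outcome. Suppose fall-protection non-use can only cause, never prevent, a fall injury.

about 2711 cases

p₁ = P(outcome | exposed) = 2988/4202 = 0.71109
p₀ = P(outcome | unexposed) = 306/4640 = 0.065948
PN = (p₁ − p₀)/p₁ = (0.71109 − 0.065948) / 0.71109 ≈ 0.90726.
Attributable cases ≈ PN × (exposed cases) = 0.90726 × 2988 ≈ 2710.89.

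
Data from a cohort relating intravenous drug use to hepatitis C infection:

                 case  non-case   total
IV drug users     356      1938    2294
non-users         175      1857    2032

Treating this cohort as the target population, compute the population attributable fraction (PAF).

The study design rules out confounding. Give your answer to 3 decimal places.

PAF ≈ 0.298

p₁ = P(outcome | exposed) = 356/2294 = 0.15519
p₀ = P(outcome | unexposed) = 175/2032 = 0.086122
Exposure prevalence π = 2294/4326 = 0.53028; overall risk P(Y=1) = 0.12275.
Under exogeneity, PAF = [P(Y=1) − p₀]/P(Y=1).
PAF = (0.12275 − 0.086122) / 0.12275 ≈ 0.2984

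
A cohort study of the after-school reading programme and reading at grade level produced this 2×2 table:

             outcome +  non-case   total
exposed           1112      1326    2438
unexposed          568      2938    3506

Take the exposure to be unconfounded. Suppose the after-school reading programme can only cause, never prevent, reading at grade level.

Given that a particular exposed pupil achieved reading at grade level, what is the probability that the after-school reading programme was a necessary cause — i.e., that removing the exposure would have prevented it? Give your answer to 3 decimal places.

p₁ = P(outcome | exposed) = 1112/2438 = 0.45611
p₀ = P(outcome | unexposed) = 568/3506 = 0.16201
Under exogeneity and monotonicity, PN = (p₁ − p₀) / p₁.
PN = (0.45611 − 0.16201) / 0.45611 = 0.2941 / 0.45611 ≈ 0.6448

PN ≈ 0.645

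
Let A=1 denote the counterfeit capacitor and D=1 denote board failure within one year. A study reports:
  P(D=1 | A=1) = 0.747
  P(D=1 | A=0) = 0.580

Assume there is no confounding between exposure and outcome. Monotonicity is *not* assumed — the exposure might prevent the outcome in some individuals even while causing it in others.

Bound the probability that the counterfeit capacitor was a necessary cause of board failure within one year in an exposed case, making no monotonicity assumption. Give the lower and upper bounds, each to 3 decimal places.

0.224 ≤ PN ≤ 0.562

Let p₁ = 0.747, p₀ = 0.58.
Under exogeneity alone the bounds on PN are max{0,(p₁−p₀)/p₁} ≤ PN ≤ min{1,(1−p₀)/p₁}.
  lower = (p₁ − p₀)/p₁ = 0.167 / 0.747 ≈ 0.2236
  upper = min{1, (1 − p₀)/p₁} = 0.42 / 0.747 ≈ 0.5622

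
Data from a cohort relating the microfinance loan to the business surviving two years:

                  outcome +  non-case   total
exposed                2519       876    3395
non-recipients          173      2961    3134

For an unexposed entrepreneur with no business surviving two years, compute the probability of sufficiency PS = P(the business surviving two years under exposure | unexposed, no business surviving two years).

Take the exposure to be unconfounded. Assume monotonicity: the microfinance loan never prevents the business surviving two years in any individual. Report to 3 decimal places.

p₁ = P(outcome | exposed) = 2519/3395 = 0.74197
p₀ = P(outcome | unexposed) = 173/3134 = 0.055201
Under exogeneity and monotonicity, PS = (p₁ − p₀)/(1 − p₀).
PS = (0.74197 − 0.055201) / 0.9448 ≈ 0.7269

PS ≈ 0.727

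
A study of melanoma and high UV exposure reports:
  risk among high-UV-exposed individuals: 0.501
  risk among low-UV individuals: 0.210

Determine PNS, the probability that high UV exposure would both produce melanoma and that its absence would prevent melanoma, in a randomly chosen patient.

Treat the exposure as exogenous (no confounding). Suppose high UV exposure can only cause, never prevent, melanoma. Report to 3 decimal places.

PNS ≈ 0.291

Let p₁ = 0.501, p₀ = 0.21.
Under exogeneity and monotonicity, PNS = p₁ − p₀.
PNS = 0.501 − 0.21 = 0.291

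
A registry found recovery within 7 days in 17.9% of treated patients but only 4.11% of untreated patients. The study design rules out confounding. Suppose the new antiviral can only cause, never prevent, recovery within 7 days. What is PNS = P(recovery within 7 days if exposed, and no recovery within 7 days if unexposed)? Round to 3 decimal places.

PNS ≈ 0.138

p₁ = 0.179, p₀ = 0.0411.
Under exogeneity and monotonicity, PNS = p₁ − p₀.
PNS = 0.179 − 0.0411 = 0.1379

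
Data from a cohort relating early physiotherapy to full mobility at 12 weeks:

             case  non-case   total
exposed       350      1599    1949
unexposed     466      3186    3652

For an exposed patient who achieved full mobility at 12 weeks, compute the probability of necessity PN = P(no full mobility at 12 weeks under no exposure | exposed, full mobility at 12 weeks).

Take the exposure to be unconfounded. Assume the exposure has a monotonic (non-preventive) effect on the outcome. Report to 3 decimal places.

p₁ = P(outcome | exposed) = 350/1949 = 0.17958
p₀ = P(outcome | unexposed) = 466/3652 = 0.1276
Under exogeneity and monotonicity, PN = (p₁ − p₀)/p₁.
PN = (0.17958 − 0.1276) / 0.17958 ≈ 0.2894

PN ≈ 0.289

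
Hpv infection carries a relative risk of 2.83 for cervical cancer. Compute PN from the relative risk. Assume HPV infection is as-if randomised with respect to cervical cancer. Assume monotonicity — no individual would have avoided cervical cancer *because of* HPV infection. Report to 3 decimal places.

Under exogeneity and monotonicity, PN = (RR − 1) / RR = 1 − 1/RR.
PN = (2.83 − 1) / 2.83 = 1.83 / 2.83 ≈ 0.6466

PN ≈ 0.647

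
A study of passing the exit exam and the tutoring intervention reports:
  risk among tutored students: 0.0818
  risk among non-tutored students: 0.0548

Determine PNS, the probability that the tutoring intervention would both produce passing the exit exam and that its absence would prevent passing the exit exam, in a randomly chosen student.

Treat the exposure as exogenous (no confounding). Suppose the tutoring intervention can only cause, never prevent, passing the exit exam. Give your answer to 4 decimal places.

PNS ≈ 0.0270

Let p₁ = 0.0818, p₀ = 0.0548.
Under exogeneity and monotonicity, PNS = p₁ − p₀.
PNS = 0.0818 − 0.0548 = 0.027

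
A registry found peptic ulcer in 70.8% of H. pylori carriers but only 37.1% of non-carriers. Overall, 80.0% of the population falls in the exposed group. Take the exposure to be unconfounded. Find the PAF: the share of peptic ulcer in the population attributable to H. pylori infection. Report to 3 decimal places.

PAF ≈ 0.421

p₁ = 0.708, p₀ = 0.371.
Overall risk P(Y=1) = π·p₁ + (1−π)·p₀ = 0.8×0.708 + 0.2×0.371 = 0.6406.
Under exogeneity, PAF = [P(Y=1) − p₀] / P(Y=1).
PAF = (0.6406 − 0.371) / 0.6406 ≈ 0.4209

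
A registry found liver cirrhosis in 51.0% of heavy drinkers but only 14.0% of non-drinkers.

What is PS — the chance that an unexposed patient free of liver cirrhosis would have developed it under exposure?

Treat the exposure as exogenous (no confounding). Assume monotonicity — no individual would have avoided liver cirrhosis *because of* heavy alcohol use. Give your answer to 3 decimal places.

p₁ = 0.51, p₀ = 0.14.
Under exogeneity and monotonicity, PS = (p₁ − p₀) / (1 − p₀).
PS = (0.51 − 0.14) / (1 − 0.14) = 0.37 / 0.86 ≈ 0.4302

PS ≈ 0.430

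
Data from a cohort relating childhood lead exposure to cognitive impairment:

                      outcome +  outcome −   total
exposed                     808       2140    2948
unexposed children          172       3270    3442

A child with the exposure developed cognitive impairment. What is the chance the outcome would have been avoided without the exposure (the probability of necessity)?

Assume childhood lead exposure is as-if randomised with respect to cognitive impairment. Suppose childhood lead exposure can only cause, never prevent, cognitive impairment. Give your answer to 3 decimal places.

PN ≈ 0.818

p₁ = P(outcome | exposed) = 808/2948 = 0.27408
p₀ = P(outcome | unexposed) = 172/3442 = 0.049971
Under exogeneity and monotonicity, PN = (p₁ − p₀)/p₁.
PN = (0.27408 − 0.049971) / 0.27408 ≈ 0.8177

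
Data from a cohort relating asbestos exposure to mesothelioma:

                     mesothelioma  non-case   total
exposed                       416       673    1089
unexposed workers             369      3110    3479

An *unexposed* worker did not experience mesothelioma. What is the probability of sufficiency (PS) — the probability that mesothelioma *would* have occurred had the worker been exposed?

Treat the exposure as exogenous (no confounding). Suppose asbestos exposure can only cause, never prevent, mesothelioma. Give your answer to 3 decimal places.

p₁ = P(outcome | exposed) = 416/1089 = 0.382
p₀ = P(outcome | unexposed) = 369/3479 = 0.10606
Under exogeneity and monotonicity, PS = (p₁ − p₀) / (1 − p₀).
PS = (0.382 − 0.10606) / (1 − 0.10606) = 0.27594 / 0.89394 ≈ 0.3087

PS ≈ 0.309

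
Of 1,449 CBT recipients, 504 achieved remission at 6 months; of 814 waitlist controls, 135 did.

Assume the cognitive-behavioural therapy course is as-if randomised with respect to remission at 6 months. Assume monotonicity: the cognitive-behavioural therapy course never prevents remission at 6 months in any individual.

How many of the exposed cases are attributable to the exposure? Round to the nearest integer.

p₁ = P(outcome | exposed) = 504/1449 = 0.34783
p₀ = P(outcome | unexposed) = 135/814 = 0.16585
PN = (p₁ − p₀)/p₁ = (0.34783 − 0.16585) / 0.34783 ≈ 0.52319.
Attributable cases ≈ PN × (exposed cases) = 0.52319 × 504 ≈ 263.69.

about 264 cases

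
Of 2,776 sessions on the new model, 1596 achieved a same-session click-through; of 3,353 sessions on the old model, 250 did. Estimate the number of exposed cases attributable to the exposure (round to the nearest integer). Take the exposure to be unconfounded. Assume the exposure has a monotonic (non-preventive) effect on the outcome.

about 1389 cases

p₁ = P(outcome | exposed) = 1596/2776 = 0.57493
p₀ = P(outcome | unexposed) = 250/3353 = 0.07456
PN = (p₁ − p₀)/p₁ = (0.57493 − 0.07456) / 0.57493 ≈ 0.87031.
Attributable cases ≈ PN × (exposed cases) = 0.87031 × 1596 ≈ 1389.02.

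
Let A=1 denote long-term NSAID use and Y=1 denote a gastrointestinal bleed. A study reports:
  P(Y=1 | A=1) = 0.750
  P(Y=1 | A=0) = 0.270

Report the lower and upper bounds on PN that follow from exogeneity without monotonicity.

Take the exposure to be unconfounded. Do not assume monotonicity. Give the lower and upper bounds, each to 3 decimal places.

0.640 ≤ PN ≤ 0.973

Let p₁ = 0.75, p₀ = 0.27.
Under exogeneity alone the bounds on PN are max{0,(p₁−p₀)/p₁} ≤ PN ≤ min{1,(1−p₀)/p₁}.
  lower = (p₁ − p₀)/p₁ = 0.48 / 0.75 ≈ 0.6400
  upper = min{1, (1 − p₀)/p₁} = 0.73 / 0.75 ≈ 0.9733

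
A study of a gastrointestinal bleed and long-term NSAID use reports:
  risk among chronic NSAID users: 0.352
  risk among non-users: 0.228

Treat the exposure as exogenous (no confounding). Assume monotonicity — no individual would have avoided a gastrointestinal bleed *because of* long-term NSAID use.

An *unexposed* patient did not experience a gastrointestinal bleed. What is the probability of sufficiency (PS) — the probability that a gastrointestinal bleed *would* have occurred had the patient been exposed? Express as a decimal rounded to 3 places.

PS ≈ 0.161

Let p₁ = 0.352, p₀ = 0.228.
Under exogeneity and monotonicity, PS = (p₁ − p₀) / (1 − p₀).
PS = (0.352 − 0.228) / (1 − 0.228) = 0.124 / 0.772 ≈ 0.1606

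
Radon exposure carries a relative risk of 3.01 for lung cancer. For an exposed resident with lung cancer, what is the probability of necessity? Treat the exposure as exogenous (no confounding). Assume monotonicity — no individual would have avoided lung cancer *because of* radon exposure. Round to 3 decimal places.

Under exogeneity and monotonicity, PN = (RR − 1) / RR = 1 − 1/RR.
PN = (3.01 − 1) / 3.01 = 2.01 / 3.01 ≈ 0.6678

PN ≈ 0.668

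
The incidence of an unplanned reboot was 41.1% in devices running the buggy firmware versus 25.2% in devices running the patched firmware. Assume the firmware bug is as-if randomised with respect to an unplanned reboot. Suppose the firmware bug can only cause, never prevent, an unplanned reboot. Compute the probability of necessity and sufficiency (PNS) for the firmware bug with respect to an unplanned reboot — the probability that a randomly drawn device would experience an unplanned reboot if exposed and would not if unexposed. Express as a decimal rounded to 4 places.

PNS ≈ 0.1590

p₁ = 0.411, p₀ = 0.252.
Under exogeneity and monotonicity, PNS = p₁ − p₀.
PNS = 0.411 − 0.252 = 0.159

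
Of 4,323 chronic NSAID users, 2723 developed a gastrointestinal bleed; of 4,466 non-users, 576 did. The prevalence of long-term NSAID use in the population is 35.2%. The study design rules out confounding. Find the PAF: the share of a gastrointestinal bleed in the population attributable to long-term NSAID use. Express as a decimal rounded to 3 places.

p₁ = P(outcome | exposed) = 2723/4323 = 0.62989
p₀ = P(outcome | unexposed) = 576/4466 = 0.12897
Overall risk P(Y=1) = π·p₁ + (1−π)·p₀ = 0.352×0.62989 + 0.648×0.12897 = 0.3053.
Under exogeneity, PAF = [P(Y=1) − p₀] / P(Y=1).
PAF = (0.3053 − 0.12897) / 0.3053 ≈ 0.5775

PAF ≈ 0.578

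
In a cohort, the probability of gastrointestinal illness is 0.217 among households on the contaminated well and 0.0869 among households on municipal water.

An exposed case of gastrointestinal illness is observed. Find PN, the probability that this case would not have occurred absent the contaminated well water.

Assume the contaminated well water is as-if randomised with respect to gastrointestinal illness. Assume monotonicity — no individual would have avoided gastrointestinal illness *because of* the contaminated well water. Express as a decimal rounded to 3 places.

Let p₁ = 0.217, p₀ = 0.0869.
Under exogeneity and monotonicity, PN = (p₁ − p₀) / p₁.
PN = (0.217 − 0.0869) / 0.217 = 0.1301 / 0.217 ≈ 0.5995

PN ≈ 0.600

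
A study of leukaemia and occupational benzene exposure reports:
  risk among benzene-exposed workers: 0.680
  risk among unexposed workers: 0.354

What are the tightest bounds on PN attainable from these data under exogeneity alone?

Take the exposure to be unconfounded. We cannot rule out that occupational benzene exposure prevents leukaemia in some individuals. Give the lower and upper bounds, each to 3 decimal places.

Let p₁ = 0.68, p₀ = 0.354.
Under exogeneity alone the bounds on PN are max{0,(p₁−p₀)/p₁} ≤ PN ≤ min{1,(1−p₀)/p₁}.
  lower = (p₁ − p₀)/p₁ = 0.326 / 0.68 ≈ 0.4794
  upper = min{1, (1 − p₀)/p₁} = 0.646 / 0.68 ≈ 0.9500

0.479 ≤ PN ≤ 0.950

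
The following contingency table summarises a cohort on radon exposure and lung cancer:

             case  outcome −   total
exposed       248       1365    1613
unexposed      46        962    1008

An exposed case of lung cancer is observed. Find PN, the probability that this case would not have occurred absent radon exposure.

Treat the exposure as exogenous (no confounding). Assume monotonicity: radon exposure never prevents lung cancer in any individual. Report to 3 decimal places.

PN ≈ 0.703

p₁ = P(outcome | exposed) = 248/1613 = 0.15375
p₀ = P(outcome | unexposed) = 46/1008 = 0.045635
Under exogeneity and monotonicity, PN = (p₁ − p₀)/p₁.
PN = (0.15375 − 0.045635) / 0.15375 ≈ 0.7032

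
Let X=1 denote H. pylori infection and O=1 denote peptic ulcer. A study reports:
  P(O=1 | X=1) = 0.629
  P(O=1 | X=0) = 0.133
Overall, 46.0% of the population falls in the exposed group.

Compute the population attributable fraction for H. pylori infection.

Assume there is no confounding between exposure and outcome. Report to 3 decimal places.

PAF ≈ 0.632

Let p₁ = 0.629, p₀ = 0.133.
Overall risk P(Y=1) = π·p₁ + (1−π)·p₀ = 0.46×0.629 + 0.54×0.133 = 0.36116.
Under exogeneity, PAF = [P(Y=1) − p₀] / P(Y=1).
PAF = (0.36116 − 0.133) / 0.36116 ≈ 0.6317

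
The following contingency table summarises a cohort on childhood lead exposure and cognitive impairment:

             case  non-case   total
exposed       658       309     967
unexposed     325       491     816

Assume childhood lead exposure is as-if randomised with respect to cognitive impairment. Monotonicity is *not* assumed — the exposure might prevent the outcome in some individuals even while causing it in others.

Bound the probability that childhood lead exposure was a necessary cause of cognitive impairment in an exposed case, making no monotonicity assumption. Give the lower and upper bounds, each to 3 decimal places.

0.415 ≤ PN ≤ 0.884

p₁ = P(outcome | exposed) = 658/967 = 0.68046
p₀ = P(outcome | unexposed) = 325/816 = 0.39828
Under exogeneity alone the bounds on PN are max{0,(p₁−p₀)/p₁} ≤ PN ≤ min{1,(1−p₀)/p₁}.
  lower = (p₁ − p₀)/p₁ = 0.28217 / 0.68046 ≈ 0.4147
  upper = min{1, (1 − p₀)/p₁} = 0.60172 / 0.68046 ≈ 0.8843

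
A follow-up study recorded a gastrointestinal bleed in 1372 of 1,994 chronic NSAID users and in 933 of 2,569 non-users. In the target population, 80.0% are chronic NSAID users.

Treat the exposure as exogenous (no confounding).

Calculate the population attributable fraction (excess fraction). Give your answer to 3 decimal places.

p₁ = P(outcome | exposed) = 1372/1994 = 0.68806
p₀ = P(outcome | unexposed) = 933/2569 = 0.36318
Overall risk P(Y=1) = π·p₁ + (1−π)·p₀ = 0.8×0.68806 + 0.2×0.36318 = 0.62309.
Under exogeneity, PAF = [P(Y=1) − p₀] / P(Y=1).
PAF = (0.62309 − 0.36318) / 0.62309 ≈ 0.4171

PAF ≈ 0.417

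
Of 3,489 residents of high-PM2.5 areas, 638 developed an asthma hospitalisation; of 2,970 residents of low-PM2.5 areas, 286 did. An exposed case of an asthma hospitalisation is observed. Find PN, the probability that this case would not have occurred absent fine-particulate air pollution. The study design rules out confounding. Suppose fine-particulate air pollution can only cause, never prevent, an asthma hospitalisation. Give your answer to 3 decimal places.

PN ≈ 0.473

p₁ = P(outcome | exposed) = 638/3489 = 0.18286
p₀ = P(outcome | unexposed) = 286/2970 = 0.096296
Under exogeneity and monotonicity, PN = (p₁ − p₀) / p₁.
PN = (0.18286 − 0.096296) / 0.18286 = 0.086564 / 0.18286 ≈ 0.4734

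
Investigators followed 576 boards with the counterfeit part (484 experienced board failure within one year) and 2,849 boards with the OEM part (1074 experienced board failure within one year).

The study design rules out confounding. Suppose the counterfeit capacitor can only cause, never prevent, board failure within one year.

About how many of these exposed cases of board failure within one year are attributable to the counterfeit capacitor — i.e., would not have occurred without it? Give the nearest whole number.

p₁ = P(outcome | exposed) = 484/576 = 0.84028
p₀ = P(outcome | unexposed) = 1074/2849 = 0.37697
PN = (p₁ − p₀)/p₁ = (0.84028 − 0.37697) / 0.84028 ≈ 0.55137.
Attributable cases ≈ PN × (exposed cases) = 0.55137 × 484 ≈ 266.86.

about 267 cases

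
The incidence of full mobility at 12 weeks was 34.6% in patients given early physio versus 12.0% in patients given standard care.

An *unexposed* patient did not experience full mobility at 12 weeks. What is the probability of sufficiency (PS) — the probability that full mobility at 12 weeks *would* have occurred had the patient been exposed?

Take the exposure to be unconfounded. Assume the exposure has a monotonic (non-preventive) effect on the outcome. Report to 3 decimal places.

p₁ = 0.346, p₀ = 0.12.
Under exogeneity and monotonicity, PS = (p₁ − p₀) / (1 − p₀).
PS = (0.346 − 0.12) / (1 − 0.12) = 0.226 / 0.88 ≈ 0.2568

PS ≈ 0.257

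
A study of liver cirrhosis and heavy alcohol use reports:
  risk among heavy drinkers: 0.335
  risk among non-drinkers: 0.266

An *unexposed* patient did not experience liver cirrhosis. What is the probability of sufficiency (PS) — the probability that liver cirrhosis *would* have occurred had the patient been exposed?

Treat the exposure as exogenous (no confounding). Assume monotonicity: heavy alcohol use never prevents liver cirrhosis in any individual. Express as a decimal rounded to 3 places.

PS ≈ 0.094

Let p₁ = 0.335, p₀ = 0.266.
Under exogeneity and monotonicity, PS = (p₁ − p₀) / (1 − p₀).
PS = (0.335 − 0.266) / (1 − 0.266) = 0.069 / 0.734 ≈ 0.0940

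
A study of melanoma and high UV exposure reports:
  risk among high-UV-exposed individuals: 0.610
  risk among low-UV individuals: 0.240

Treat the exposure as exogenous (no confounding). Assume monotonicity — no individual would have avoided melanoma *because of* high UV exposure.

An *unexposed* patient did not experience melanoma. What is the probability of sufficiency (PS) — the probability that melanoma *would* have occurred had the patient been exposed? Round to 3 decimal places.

PS ≈ 0.487

Let p₁ = 0.61, p₀ = 0.24.
Under exogeneity and monotonicity, PS = (p₁ − p₀) / (1 − p₀).
PS = (0.61 − 0.24) / (1 − 0.24) = 0.37 / 0.76 ≈ 0.4868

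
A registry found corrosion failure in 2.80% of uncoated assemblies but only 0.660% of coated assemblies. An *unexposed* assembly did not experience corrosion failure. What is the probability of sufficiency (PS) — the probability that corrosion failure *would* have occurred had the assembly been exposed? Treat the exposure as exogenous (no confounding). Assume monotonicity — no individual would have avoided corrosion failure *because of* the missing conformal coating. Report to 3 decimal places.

p₁ = 0.028, p₀ = 0.0066.
Under exogeneity and monotonicity, PS = (p₁ − p₀) / (1 − p₀).
PS = (0.028 − 0.0066) / (1 − 0.0066) = 0.0214 / 0.9934 ≈ 0.0215

PS ≈ 0.022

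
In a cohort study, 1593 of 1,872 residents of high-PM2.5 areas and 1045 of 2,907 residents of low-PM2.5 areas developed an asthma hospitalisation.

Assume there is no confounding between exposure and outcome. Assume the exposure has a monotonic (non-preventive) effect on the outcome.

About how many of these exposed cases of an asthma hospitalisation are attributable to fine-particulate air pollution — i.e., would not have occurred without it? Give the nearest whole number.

p₁ = P(outcome | exposed) = 1593/1872 = 0.85096
p₀ = P(outcome | unexposed) = 1045/2907 = 0.35948
PN = (p₁ − p₀)/p₁ = (0.85096 − 0.35948) / 0.85096 ≈ 0.57756.
Attributable cases ≈ PN × (exposed cases) = 0.57756 × 1593 ≈ 920.06.

about 920 cases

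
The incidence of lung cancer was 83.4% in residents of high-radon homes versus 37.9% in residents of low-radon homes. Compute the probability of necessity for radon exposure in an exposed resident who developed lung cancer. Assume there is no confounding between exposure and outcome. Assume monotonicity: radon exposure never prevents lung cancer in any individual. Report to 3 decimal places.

p₁ = 0.834, p₀ = 0.379.
Under exogeneity and monotonicity, PN = (p₁ − p₀) / p₁.
PN = (0.834 − 0.379) / 0.834 = 0.455 / 0.834 ≈ 0.5456

PN ≈ 0.546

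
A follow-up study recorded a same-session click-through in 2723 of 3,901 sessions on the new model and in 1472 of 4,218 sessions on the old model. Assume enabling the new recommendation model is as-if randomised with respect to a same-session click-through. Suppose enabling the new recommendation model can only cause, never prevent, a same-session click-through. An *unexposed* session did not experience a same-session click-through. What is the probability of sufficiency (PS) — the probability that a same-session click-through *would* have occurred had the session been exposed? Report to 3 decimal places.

p₁ = P(outcome | exposed) = 2723/3901 = 0.69803
p₀ = P(outcome | unexposed) = 1472/4218 = 0.34898
Under exogeneity and monotonicity, PS = (p₁ − p₀) / (1 − p₀).
PS = (0.69803 − 0.34898) / (1 − 0.34898) = 0.34905 / 0.65102 ≈ 0.5362

PS ≈ 0.536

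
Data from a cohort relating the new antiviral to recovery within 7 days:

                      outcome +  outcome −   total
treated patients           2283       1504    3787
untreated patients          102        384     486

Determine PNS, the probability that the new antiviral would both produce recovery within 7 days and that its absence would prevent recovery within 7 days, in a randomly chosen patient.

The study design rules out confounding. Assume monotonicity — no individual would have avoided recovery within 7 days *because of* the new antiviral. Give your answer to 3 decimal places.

PNS ≈ 0.393

p₁ = P(outcome | exposed) = 2283/3787 = 0.60285
p₀ = P(outcome | unexposed) = 102/486 = 0.20988
Under exogeneity and monotonicity, PNS = p₁ − p₀.
PNS = 0.60285 − 0.20988 = 0.39298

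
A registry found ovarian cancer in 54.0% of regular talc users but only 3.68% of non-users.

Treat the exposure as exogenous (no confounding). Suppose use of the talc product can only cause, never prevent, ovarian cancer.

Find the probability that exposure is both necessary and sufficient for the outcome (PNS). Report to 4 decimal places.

PNS ≈ 0.5032

p₁ = 0.54, p₀ = 0.0368.
Under exogeneity and monotonicity, PNS = p₁ − p₀.
PNS = 0.54 − 0.0368 = 0.5032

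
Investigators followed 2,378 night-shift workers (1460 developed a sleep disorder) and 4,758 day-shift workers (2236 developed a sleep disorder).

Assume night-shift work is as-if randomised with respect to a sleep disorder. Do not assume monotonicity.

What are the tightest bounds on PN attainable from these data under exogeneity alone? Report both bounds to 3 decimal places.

p₁ = P(outcome | exposed) = 1460/2378 = 0.61396
p₀ = P(outcome | unexposed) = 2236/4758 = 0.46995
Under exogeneity alone the bounds on PN are max{0,(p₁−p₀)/p₁} ≤ PN ≤ min{1,(1−p₀)/p₁}.
  lower = (p₁ − p₀)/p₁ = 0.14402 / 0.61396 ≈ 0.2346
  upper = min{1, (1 − p₀)/p₁} = 0.53005 / 0.61396 ≈ 0.8633

0.235 ≤ PN ≤ 0.863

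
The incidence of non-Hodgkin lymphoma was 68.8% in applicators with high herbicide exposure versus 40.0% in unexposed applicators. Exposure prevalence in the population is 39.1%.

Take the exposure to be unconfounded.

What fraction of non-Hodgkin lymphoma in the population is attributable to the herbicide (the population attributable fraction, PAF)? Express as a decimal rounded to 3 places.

PAF ≈ 0.220

p₁ = 0.688, p₀ = 0.4.
Overall risk P(Y=1) = π·p₁ + (1−π)·p₀ = 0.391×0.688 + 0.609×0.4 = 0.51261.
Under exogeneity, PAF = [P(Y=1) − p₀] / P(Y=1).
PAF = (0.51261 − 0.4) / 0.51261 ≈ 0.2197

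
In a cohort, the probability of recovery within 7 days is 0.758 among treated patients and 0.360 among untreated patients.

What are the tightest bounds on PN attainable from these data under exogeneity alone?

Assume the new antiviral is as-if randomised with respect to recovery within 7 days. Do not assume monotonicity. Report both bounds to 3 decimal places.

Let p₁ = 0.758, p₀ = 0.36.
Under exogeneity alone the bounds on PN are max{0,(p₁−p₀)/p₁} ≤ PN ≤ min{1,(1−p₀)/p₁}.
  lower = (p₁ − p₀)/p₁ = 0.398 / 0.758 ≈ 0.5251
  upper = min{1, (1 − p₀)/p₁} = 0.64 / 0.758 ≈ 0.8443

0.525 ≤ PN ≤ 0.844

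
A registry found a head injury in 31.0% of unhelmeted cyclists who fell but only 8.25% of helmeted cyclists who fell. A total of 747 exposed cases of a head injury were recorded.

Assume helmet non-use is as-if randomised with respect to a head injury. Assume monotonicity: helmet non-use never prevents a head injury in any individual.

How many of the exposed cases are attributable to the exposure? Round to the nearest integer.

p₁ = 0.31, p₀ = 0.0825.
PN = (p₁ − p₀)/p₁ = (0.31 − 0.0825) / 0.31 ≈ 0.73387.
Attributable cases ≈ PN × (exposed cases) = 0.73387 × 747 ≈ 548.20.

about 548 cases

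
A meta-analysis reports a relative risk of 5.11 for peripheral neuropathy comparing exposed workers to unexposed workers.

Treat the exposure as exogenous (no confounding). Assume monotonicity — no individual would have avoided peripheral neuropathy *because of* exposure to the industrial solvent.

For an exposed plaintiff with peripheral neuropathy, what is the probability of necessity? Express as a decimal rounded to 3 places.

Under exogeneity and monotonicity, PN = (RR − 1) / RR = 1 − 1/RR.
PN = (5.11 − 1) / 5.11 = 4.11 / 5.11 ≈ 0.8043

PN ≈ 0.804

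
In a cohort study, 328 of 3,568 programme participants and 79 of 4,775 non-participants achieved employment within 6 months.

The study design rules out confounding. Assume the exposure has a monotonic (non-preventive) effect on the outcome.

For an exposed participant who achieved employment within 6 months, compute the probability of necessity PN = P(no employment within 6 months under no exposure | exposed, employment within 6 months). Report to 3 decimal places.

p₁ = P(outcome | exposed) = 328/3568 = 0.091928
p₀ = P(outcome | unexposed) = 79/4775 = 0.016545
Under exogeneity and monotonicity, PN = (p₁ − p₀) / p₁.
PN = (0.091928 − 0.016545) / 0.091928 = 0.075384 / 0.091928 ≈ 0.8200

PN ≈ 0.820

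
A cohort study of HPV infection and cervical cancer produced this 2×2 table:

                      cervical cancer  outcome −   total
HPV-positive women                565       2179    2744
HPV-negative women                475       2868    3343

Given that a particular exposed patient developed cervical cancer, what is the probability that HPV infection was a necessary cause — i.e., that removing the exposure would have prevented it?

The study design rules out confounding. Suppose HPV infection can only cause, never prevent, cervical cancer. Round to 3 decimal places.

p₁ = P(outcome | exposed) = 565/2744 = 0.2059
p₀ = P(outcome | unexposed) = 475/3343 = 0.14209
Under exogeneity and monotonicity, PN = (p₁ − p₀)/p₁.
PN = (0.2059 − 0.14209) / 0.2059 ≈ 0.3099

PN ≈ 0.310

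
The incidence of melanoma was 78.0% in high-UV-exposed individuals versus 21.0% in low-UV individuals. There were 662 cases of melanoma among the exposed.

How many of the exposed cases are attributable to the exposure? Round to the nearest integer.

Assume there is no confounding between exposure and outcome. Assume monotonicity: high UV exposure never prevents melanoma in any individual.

about 484 cases

p₁ = 0.78, p₀ = 0.21.
PN = (p₁ − p₀)/p₁ = (0.78 − 0.21) / 0.78 ≈ 0.73077.
Attributable cases ≈ PN × (exposed cases) = 0.73077 × 662 ≈ 483.77.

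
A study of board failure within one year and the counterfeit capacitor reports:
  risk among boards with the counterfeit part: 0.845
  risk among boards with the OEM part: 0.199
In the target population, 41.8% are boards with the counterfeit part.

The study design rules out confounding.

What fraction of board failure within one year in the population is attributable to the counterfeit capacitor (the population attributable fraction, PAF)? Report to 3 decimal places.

PAF ≈ 0.576

Let p₁ = 0.845, p₀ = 0.199.
Overall risk P(Y=1) = π·p₁ + (1−π)·p₀ = 0.418×0.845 + 0.582×0.199 = 0.46903.
Under exogeneity, PAF = [P(Y=1) − p₀] / P(Y=1).
PAF = (0.46903 − 0.199) / 0.46903 ≈ 0.5757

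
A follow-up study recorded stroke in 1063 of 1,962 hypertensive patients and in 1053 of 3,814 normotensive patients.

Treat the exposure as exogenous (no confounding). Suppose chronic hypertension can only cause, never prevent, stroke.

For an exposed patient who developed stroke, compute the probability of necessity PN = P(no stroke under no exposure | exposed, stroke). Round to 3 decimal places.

p₁ = P(outcome | exposed) = 1063/1962 = 0.54179
p₀ = P(outcome | unexposed) = 1053/3814 = 0.27609
Under exogeneity and monotonicity, PN = (p₁ − p₀) / p₁.
PN = (0.54179 − 0.27609) / 0.54179 = 0.26571 / 0.54179 ≈ 0.4904

PN ≈ 0.490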